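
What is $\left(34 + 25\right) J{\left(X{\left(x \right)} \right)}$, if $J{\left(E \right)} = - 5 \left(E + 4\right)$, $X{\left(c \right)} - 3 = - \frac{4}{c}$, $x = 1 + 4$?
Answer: $-1829$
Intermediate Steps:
$x = 5$
$X{\left(c \right)} = 3 - \frac{4}{c}$
$J{\left(E \right)} = -20 - 5 E$ ($J{\left(E \right)} = - 5 \left(4 + E\right) = -20 - 5 E$)
$\left(34 + 25\right) J{\left(X{\left(x \right)} \right)} = \left(34 + 25\right) \left(-20 - 5 \left(3 - \frac{4}{5}\right)\right) = 59 \left(-20 - 5 \left(3 - \frac{4}{5}\right)\right) = 59 \left(-20 - 11\right) = 59 \left(-31\right) = -1829$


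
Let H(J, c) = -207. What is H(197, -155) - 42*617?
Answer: -26121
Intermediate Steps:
H(197, -155) - 42*617 = -207 - 42*617 = -207 - 1*25914 = -207 - 25914 = -26121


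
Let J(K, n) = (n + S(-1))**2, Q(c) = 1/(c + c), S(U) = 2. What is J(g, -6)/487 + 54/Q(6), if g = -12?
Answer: 315592/487 ≈ 648.03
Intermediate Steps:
Q(c) = 1/(2*c)
J(K, n) = (2 + n)**2 (J(K, n) = (n + 2)**2 = (2 + n)**2)
J(g, -6)/487 + 54/Q(6) = (2 - 6)**2/487 + 54/(((1/2)/6)) = (-4)**2*(1/487) + 54/(((1/2)*(1/6))) = 16*(1/487) + 54/(1/12) = 16/487 + 54*12 = 16/487 + 648 = 315592/487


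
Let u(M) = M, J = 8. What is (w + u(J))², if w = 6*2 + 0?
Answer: 400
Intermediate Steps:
w = 12 (w = 12 + 0 = 12)
(w + u(J))² = (12 + 8)² = 20² = 400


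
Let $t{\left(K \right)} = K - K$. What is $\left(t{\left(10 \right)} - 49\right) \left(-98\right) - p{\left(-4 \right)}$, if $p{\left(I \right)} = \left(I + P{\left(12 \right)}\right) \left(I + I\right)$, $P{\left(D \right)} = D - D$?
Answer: $4770$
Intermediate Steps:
$P{\left(D \right)} = 0$
$t{\left(K \right)} = 0$
$p{\left(I \right)} = 2 I^{2}$ ($p{\left(I \right)} = \left(I + 0\right) \left(I + I\right) = I 2 I = 2 I^{2}$)
$\left(t{\left(10 \right)} - 49\right) \left(-98\right) - p{\left(-4 \right)} = \left(0 - 49\right) \left(-98\right) - 2 \left(-4\right)^{2} = \left(-49\right) \left(-98\right) - 2 \cdot 16 = 4802 - 32 = 4770$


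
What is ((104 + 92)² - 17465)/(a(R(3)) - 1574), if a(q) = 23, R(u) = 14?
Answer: -20951/1551 ≈ -13.508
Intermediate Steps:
((104 + 92)² - 17465)/(a(R(3)) - 1574) = ((104 + 92)² - 17465)/(23 - 1574) = (196² - 17465)/(-1551) = (38416 - 17465)*(-1/1551) = 20951*(-1/1551) = -20951/1551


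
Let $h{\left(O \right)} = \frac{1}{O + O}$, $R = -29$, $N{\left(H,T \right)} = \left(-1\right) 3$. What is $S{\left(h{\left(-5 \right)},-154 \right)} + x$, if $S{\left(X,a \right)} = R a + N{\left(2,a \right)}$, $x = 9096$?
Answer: $13559$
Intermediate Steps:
$N{\left(H,T \right)} = -3$
$h{\left(O \right)} = \frac{1}{2 O}$
$S{\left(X,a \right)} = -3 - 29 a$ ($S{\left(X,a \right)} = - 29 a - 3 = -3 - 29 a$)
$S{\left(h{\left(-5 \right)},-154 \right)} + x = \left(-3 - -4466\right) + 9096 = \left(-3 + 4466\right) + 9096 = 4463 + 9096 = 13559$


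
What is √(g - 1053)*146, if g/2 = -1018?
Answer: 146*I*√3089 ≈ 8114.5*I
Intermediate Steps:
g = -2036 (g = 2*(-1018) = -2036)
√(g - 1053)*146 = √(-2036 - 1053)*146 = √(-3089)*146 = (I*√3089)*146 = 146*I*√3089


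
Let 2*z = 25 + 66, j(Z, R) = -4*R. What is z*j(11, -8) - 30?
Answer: 1426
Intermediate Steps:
z = 91/2 (z = (25 + 66)/2 = (½)*91 = 91/2 ≈ 45.500)
z*j(11, -8) - 30 = 91*(-4*(-8))/2 - 30 = (91/2)*32 - 30 = 1456 - 30 = 1426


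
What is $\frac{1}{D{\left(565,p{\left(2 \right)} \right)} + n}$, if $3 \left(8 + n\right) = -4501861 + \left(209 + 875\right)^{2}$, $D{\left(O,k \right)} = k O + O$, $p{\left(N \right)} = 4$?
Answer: $- \frac{1}{1106118} \approx -9.0406 \cdot 10^{-7}$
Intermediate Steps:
$D{\left(O,k \right)} = O + O k$ ($D{\left(O,k \right)} = O k + O = O + O k$)
$n = -1108943$ ($n = -8 + \frac{-4501861 + \left(209 + 875\right)^{2}}{3} = -8 + \frac{-4501861 + 1084^{2}}{3} = -8 + \frac{-4501861 + 1175056}{3} = -8 + \frac{1}{3} \left(-3326805\right) = -8 - 1108935 = -1108943$)
$\frac{1}{D{\left(565,p{\left(2 \right)} \right)} + n} = \frac{1}{565 \left(1 + 4\right) - 1108943} = \frac{1}{565 \cdot 5 - 1108943} = \frac{1}{2825 - 1108943} = \frac{1}{-1106118} = - \frac{1}{1106118}$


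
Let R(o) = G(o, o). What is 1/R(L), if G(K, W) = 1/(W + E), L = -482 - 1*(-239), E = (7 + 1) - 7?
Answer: -242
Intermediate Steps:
E = 1 (E = 8 - 7 = 1)
L = -243 (L = -482 + 239 = -243)
G(K, W) = 1/(1 + W) (G(K, W) = 1/(W + 1) = 1/(1 + W))
R(o) = 1/(1 + o)
1/R(L) = 1/(1/(1 - 243)) = 1/(1/(-242)) = 1/(-1/242) = -242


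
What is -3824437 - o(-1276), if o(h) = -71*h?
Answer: -3915033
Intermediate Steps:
-3824437 - o(-1276) = -3824437 - (-71)*(-1276) = -3824437 - 1*90596 = -3824437 - 90596 = -3915033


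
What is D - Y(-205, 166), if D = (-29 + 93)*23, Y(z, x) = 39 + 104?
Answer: 1329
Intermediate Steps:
Y(z, x) = 143
D = 1472 (D = 64*23 = 1472)
D - Y(-205, 166) = 1472 - 1*143 = 1472 - 143 = 1329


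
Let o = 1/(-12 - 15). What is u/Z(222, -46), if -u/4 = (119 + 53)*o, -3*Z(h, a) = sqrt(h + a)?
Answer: -172*sqrt(11)/99 ≈ -5.7622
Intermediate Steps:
o = -1/27 (o = 1/(-27) = -1/27 ≈ -0.037037)
Z(h, a) = -sqrt(a + h)/3 (Z(h, a) = -sqrt(h + a)/3 = -sqrt(a + h)/3)
u = 688/27 (u = -4*(119 + 53)*(-1)/27 = -688*(-1)/27 = -4*(-172/27) = 688/27 ≈ 25.481)
u/Z(222, -46) = 688/(27*((-sqrt(-46 + 222)/3))) = 688/(27*((-4*sqrt(11)/3))) = 688*(-3*sqrt(11)/44)/27 = -172*sqrt(11)/99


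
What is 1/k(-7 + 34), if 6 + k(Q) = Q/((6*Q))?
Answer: -6/35 ≈ -0.17143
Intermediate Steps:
k(Q) = -35/6 (k(Q) = -6 + Q/((6*Q)) = -6 + Q*(1/(6*Q)) = -6 + 1/6 = -35/6)
1/k(-7 + 34) = 1/(-35/6) = -6/35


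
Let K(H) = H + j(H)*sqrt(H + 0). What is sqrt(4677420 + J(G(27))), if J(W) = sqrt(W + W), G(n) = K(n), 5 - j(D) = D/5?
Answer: sqrt(116935500 + 5*sqrt(30)*sqrt(45 - 2*sqrt(3)))/5 ≈ 2162.7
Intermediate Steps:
j(D) = 5 - D/5
K(H) = H + sqrt(H)*(5 - H/5) (K(H) = H + (5 - H/5)*sqrt(H + 0) = H + (5 - H/5)*sqrt(H) = H + sqrt(H)*(5 - H/5))
G(n) = n + sqrt(n)*(25 - n)/5
J(W) = sqrt(2)*sqrt(W) (J(W) = sqrt(2*W) = sqrt(2)*sqrt(W))
sqrt(4677420 + J(G(27))) = sqrt(4677420 + sqrt(2)*sqrt(27 + sqrt(27)*(25 - 1*27)/5)) = sqrt(4677420 + sqrt(2)*sqrt(27 + (3*sqrt(3))*(25 - 27)/5)) = sqrt(4677420 + sqrt(2)*sqrt(27 + (1/5)*(3*sqrt(3))*(-2))) = sqrt(4677420 + sqrt(2)*sqrt(27 - 6*sqrt(3)/5))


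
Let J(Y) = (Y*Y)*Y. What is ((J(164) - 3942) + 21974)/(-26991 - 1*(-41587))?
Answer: 1107244/3649 ≈ 303.44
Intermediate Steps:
J(Y) = Y³ (J(Y) = Y²*Y = Y³)
((J(164) - 3942) + 21974)/(-26991 - 1*(-41587)) = ((164³ - 3942) + 21974)/(-26991 - 1*(-41587)) = ((4410944 - 3942) + 21974)/(-26991 + 41587) = (4407002 + 21974)/14596 = 4428976*(1/14596) = 1107244/3649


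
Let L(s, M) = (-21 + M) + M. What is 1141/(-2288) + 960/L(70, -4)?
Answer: -2229569/66352 ≈ -33.602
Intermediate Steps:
L(s, M) = -21 + 2*M
1141/(-2288) + 960/L(70, -4) = 1141/(-2288) + 960/(-21 + 2*(-4)) = 1141*(-1/2288) + 960/(-21 - 8) = -1141/2288 + 960/(-29) = -1141/2288 + 960*(-1/29) = -1141/2288 - 960/29 = -2229569/66352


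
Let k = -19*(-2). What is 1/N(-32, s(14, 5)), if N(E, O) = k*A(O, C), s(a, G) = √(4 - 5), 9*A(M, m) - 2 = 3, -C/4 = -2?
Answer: 9/190 ≈ 0.047368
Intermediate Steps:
C = 8 (C = -4*(-2) = 8)
A(M, m) = 5/9 (A(M, m) = 2/9 + (⅑)*3 = 2/9 + ⅓ = 5/9)
k = 38
s(a, G) = I (s(a, G) = √(-1) = I)
N(E, O) = 190/9 (N(E, O) = 38*(5/9) = 190/9)
1/N(-32, s(14, 5)) = 1/(190/9) = 9/190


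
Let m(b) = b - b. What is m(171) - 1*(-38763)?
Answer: 38763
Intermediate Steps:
m(b) = 0
m(171) - 1*(-38763) = 0 - 1*(-38763) = 0 + 38763 = 38763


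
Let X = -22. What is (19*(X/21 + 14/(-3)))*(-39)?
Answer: 29640/7 ≈ 4234.3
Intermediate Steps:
(19*(X/21 + 14/(-3)))*(-39) = (19*(-22/21 + 14/(-3)))*(-39) = (19*(-22*1/21 + 14*(-⅓)))*(-39) = (19*(-22/21 - 14/3))*(-39) = (19*(-40/7))*(-39) = -760/7*(-39) = 29640/7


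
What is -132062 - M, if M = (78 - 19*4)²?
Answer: -132066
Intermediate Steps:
M = 4 (M = (78 - 76)² = 2² = 4)
-132062 - M = -132062 - 1*4 = -132062 - 4 = -132066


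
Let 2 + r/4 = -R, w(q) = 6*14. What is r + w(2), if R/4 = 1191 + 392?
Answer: -25252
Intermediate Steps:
w(q) = 84
R = 6332 (R = 4*(1191 + 392) = 4*1583 = 6332)
r = -25336 (r = -8 + 4*(-1*6332) = -8 + 4*(-6332) = -8 - 25328 = -25336)
r + w(2) = -25336 + 84 = -25252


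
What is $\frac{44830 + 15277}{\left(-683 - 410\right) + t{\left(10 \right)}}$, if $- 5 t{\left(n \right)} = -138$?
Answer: $- \frac{300535}{5327} \approx -56.417$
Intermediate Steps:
$t{\left(n \right)} = \frac{138}{5}$ ($t{\left(n \right)} = \left(- \frac{1}{5}\right) \left(-138\right) = \frac{138}{5}$)
$\frac{44830 + 15277}{\left(-683 - 410\right) + t{\left(10 \right)}} = \frac{44830 + 15277}{\left(-683 - 410\right) + \frac{138}{5}} = \frac{60107}{-1093 + \frac{138}{5}} = \frac{60107}{- \frac{5327}{5}} = 60107 \left(- \frac{5}{5327}\right) = - \frac{300535}{5327}$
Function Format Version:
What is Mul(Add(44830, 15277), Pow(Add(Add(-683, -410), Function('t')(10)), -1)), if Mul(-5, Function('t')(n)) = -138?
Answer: Rational(-300535, 5327) ≈ -56.417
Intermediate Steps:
Function('t')(n) = Rational(138, 5) (Function('t')(n) = Mul(Rational(-1, 5), -138) = Rational(138, 5))
Mul(Add(44830, 15277), Pow(Add(Add(-683, -410), Function('t')(10)), -1)) = Mul(Add(44830, 15277), Pow(Add(Add(-683, -410), Rational(138, 5)), -1)) = Mul(60107, Pow(Add(-1093, Rational(138, 5)), -1)) = Mul(60107, Pow(Rational(-5327, 5), -1)) = Mul(60107, Rational(-5, 5327)) = Rational(-300535, 5327)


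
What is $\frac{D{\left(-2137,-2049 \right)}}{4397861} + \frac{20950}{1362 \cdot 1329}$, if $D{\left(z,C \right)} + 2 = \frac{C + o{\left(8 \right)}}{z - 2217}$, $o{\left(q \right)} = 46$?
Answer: $\frac{200572235813605}{17330137814622906} \approx 0.011574$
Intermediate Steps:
$D{\left(z,C \right)} = -2 + \frac{46 + C}{-2217 + z}$ ($D{\left(z,C \right)} = -2 + \frac{C + 46}{z - 2217} = -2 + \frac{46 + C}{-2217 + z}$)
$\frac{D{\left(-2137,-2049 \right)}}{4397861} + \frac{20950}{1362 \cdot 1329} = \frac{\frac{1}{-2217 - 2137} \left(4480 - 2049 - -4274\right)}{4397861} + \frac{20950}{1362 \cdot 1329} = \frac{4480 - 2049 + 4274}{-4354} \cdot \frac{1}{4397861} + \frac{20950}{1810098} = \left(- \frac{1}{4354}\right) 6705 \cdot \frac{1}{4397861} + 20950 \cdot \frac{1}{1810098} = \left(- \frac{6705}{4354}\right) \frac{1}{4397861} + \frac{10475}{905049} = - \frac{6705}{19148286794} + \frac{10475}{905049} = \frac{200572235813605}{17330137814622906}$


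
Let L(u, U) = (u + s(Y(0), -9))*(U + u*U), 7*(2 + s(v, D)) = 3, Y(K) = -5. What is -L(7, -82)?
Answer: 24928/7 ≈ 3561.1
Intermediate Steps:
s(v, D) = -11/7 (s(v, D) = -2 + (⅐)*3 = -2 + 3/7 = -11/7)
L(u, U) = (-11/7 + u)*(U + U*u) (L(u, U) = (u - 11/7)*(U + u*U) = (-11/7 + u)*(U + U*u))
-L(7, -82) = -(-82)*(-11 - 4*7 + 7*7²)/7 = -(-82)*(-11 - 28 + 7*49)/7 = -(-82)*(-11 - 28 + 343)/7 = -(-82)*304/7 = -1*(-24928/7) = 24928/7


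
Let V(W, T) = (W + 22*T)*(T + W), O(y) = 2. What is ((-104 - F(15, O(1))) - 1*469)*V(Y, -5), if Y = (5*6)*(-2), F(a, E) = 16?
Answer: -6508450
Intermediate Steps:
Y = -60 (Y = 30*(-2) = -60)
V(W, T) = (T + W)*(W + 22*T)
((-104 - F(15, O(1))) - 1*469)*V(Y, -5) = ((-104 - 1*16) - 1*469)*((-60)² + 22*(-5)² + 23*(-5)*(-60)) = ((-104 - 16) - 469)*(3600 + 22*25 + 6900) = (-120 - 469)*(3600 + 550 + 6900) = -589*11050 = -6508450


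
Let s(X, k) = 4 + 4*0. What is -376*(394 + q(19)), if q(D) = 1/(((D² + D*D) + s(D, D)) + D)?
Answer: -110367656/745 ≈ -1.4814e+5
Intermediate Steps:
s(X, k) = 4 (s(X, k) = 4 + 0 = 4)
q(D) = 1/(4 + D + 2*D²) (q(D) = 1/(((D² + D*D) + 4) + D) = 1/(((D² + D²) + 4) + D) = 1/((2*D² + 4) + D) = 1/((4 + 2*D²) + D) = 1/(4 + D + 2*D²))
-376*(394 + q(19)) = -376*(394 + 1/(4 + 19 + 2*19²)) = -376*(394 + 1/(4 + 19 + 2*361)) = -376*(394 + 1/(4 + 19 + 722)) = -376*(394 + 1/745) = -376*293531/745 = -110367656/745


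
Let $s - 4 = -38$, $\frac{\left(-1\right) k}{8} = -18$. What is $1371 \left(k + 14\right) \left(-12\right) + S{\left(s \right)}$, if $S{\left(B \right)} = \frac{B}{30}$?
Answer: $- \frac{38991257}{15} \approx -2.5994 \cdot 10^{6}$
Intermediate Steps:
$k = 144$ ($k = \left(-8\right) \left(-18\right) = 144$)
$s = -34$ ($s = 4 - 38 = -34$)
$S{\left(B \right)} = \frac{B}{30}$ ($S{\left(B \right)} = B \frac{1}{30} = \frac{B}{30}$)
$1371 \left(k + 14\right) \left(-12\right) + S{\left(s \right)} = 1371 \left(144 + 14\right) \left(-12\right) + \frac{1}{30} \left(-34\right) = 1371 \cdot 158 \left(-12\right) - \frac{17}{15} = 1371 \left(-1896\right) - \frac{17}{15} = -2599416 - \frac{17}{15} = - \frac{38991257}{15}$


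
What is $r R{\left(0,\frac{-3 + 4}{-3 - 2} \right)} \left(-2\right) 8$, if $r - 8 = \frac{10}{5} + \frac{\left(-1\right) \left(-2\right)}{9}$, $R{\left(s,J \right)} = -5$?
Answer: $\frac{7360}{9} \approx 817.78$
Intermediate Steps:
$r = \frac{92}{9}$ ($r = 8 + \left(\frac{10}{5} + \frac{\left(-1\right) \left(-2\right)}{9}\right) = 8 + \left(10 \cdot \frac{1}{5} + 2 \cdot \frac{1}{9}\right) = 8 + \left(2 + \frac{2}{9}\right) = 8 + \frac{20}{9} = \frac{92}{9} \approx 10.222$)
$r R{\left(0,\frac{-3 + 4}{-3 - 2} \right)} \left(-2\right) 8 = \frac{92 \left(\left(-5\right) \left(-2\right)\right)}{9} \cdot 8 = \frac{92}{9} \cdot 10 \cdot 8 = \frac{920}{9} \cdot 8 = \frac{7360}{9}$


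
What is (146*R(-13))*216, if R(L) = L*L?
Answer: 5329584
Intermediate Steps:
R(L) = L²
(146*R(-13))*216 = (146*(-13)²)*216 = (146*169)*216 = 24674*216 = 5329584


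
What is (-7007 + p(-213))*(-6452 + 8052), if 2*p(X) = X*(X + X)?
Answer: 61379200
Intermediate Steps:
p(X) = X**2 (p(X) = (X*(X + X))/2 = (X*(2*X))/2 = (2*X**2)/2 = X**2)
(-7007 + p(-213))*(-6452 + 8052) = (-7007 + (-213)**2)*(-6452 + 8052) = (-7007 + 45369)*1600 = 38362*1600 = 61379200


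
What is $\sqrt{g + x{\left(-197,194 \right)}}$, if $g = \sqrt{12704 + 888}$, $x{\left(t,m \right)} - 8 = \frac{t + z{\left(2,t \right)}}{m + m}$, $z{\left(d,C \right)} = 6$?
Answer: $\frac{\sqrt{282561 + 75272 \sqrt{3398}}}{194} \approx 11.14$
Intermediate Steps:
$x{\left(t,m \right)} = 8 + \frac{6 + t}{2 m}$ ($x{\left(t,m \right)} = 8 + \frac{t + 6}{m + m} = 8 + \frac{6 + t}{2 m}$)
$g = 2 \sqrt{3398}$ ($g = \sqrt{13592} = 2 \sqrt{3398} \approx 116.58$)
$\sqrt{g + x{\left(-197,194 \right)}} = \sqrt{2 \sqrt{3398} + \frac{6 - 197 + 16 \cdot 194}{2 \cdot 194}} = \sqrt{2 \sqrt{3398} + \frac{1}{2} \cdot \frac{1}{194} \left(6 - 197 + 3104\right)} = \sqrt{2 \sqrt{3398} + \frac{1}{2} \cdot \frac{1}{194} \cdot 2913} = \sqrt{2 \sqrt{3398} + \frac{2913}{388}} = \sqrt{\frac{2913}{388} + 2 \sqrt{3398}}$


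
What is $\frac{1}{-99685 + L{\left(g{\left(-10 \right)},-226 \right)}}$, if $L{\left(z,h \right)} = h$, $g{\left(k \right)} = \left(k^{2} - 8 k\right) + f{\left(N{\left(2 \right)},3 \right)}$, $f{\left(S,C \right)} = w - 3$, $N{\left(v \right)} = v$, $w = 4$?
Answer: $- \frac{1}{99911} \approx -1.0009 \cdot 10^{-5}$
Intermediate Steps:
$f{\left(S,C \right)} = 1$ ($f{\left(S,C \right)} = 4 - 3 = 1$)
$g{\left(k \right)} = 1 + k^{2} - 8 k$ ($g{\left(k \right)} = \left(k^{2} - 8 k\right) + 1 = 1 + k^{2} - 8 k$)
$\frac{1}{-99685 + L{\left(g{\left(-10 \right)},-226 \right)}} = \frac{1}{-99685 - 226} = \frac{1}{-99911} = - \frac{1}{99911}$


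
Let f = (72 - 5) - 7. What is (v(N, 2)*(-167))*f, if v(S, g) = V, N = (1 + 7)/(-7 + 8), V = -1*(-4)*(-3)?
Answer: 120240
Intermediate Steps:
V = -12 (V = 4*(-3) = -12)
N = 8 (N = 8/1 = 8*1 = 8)
v(S, g) = -12
f = 60 (f = 67 - 7 = 60)
(v(N, 2)*(-167))*f = -12*(-167)*60 = 2004*60 = 120240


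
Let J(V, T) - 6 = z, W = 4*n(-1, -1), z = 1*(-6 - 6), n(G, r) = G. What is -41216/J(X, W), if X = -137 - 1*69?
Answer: 20608/3 ≈ 6869.3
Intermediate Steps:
X = -206 (X = -137 - 69 = -206)
z = -12 (z = 1*(-12) = -12)
W = -4 (W = 4*(-1) = -4)
J(V, T) = -6 (J(V, T) = 6 - 12 = -6)
-41216/J(X, W) = -41216/(-6) = -41216*(-1/6) = 20608/3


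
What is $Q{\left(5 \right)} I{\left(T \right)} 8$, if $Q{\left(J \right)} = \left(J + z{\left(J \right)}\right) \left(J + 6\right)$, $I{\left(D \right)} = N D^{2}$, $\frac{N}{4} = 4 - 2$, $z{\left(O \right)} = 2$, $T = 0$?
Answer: $0$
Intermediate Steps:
$N = 8$ ($N = 4 \left(4 - 2\right) = 4 \cdot 2 = 8$)
$I{\left(D \right)} = 8 D^{2}$
$Q{\left(J \right)} = \left(2 + J\right) \left(6 + J\right)$ ($Q{\left(J \right)} = \left(J + 2\right) \left(J + 6\right) = \left(2 + J\right) \left(6 + J\right)$)
$Q{\left(5 \right)} I{\left(T \right)} 8 = \left(12 + 5^{2} + 8 \cdot 5\right) 8 \cdot 0^{2} \cdot 8 = \left(12 + 25 + 40\right) 8 \cdot 0 \cdot 8 = 77 \cdot 0 \cdot 8 = 0 \cdot 8 = 0$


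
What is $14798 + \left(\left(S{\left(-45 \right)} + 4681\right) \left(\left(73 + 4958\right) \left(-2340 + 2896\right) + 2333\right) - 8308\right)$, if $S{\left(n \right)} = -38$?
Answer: $12998405357$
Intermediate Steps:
$14798 + \left(\left(S{\left(-45 \right)} + 4681\right) \left(\left(73 + 4958\right) \left(-2340 + 2896\right) + 2333\right) - 8308\right) = 14798 - \left(8308 - \left(-38 + 4681\right) \left(\left(73 + 4958\right) \left(-2340 + 2896\right) + 2333\right)\right) = 14798 - \left(8308 - 4643 \left(5031 \cdot 556 + 2333\right)\right) = 14798 - \left(8308 - 4643 \left(2797236 + 2333\right)\right) = 14798 + \left(4643 \cdot 2799569 - 8308\right) = 14798 + \left(12998398867 - 8308\right) = 14798 + 12998390559 = 12998405357$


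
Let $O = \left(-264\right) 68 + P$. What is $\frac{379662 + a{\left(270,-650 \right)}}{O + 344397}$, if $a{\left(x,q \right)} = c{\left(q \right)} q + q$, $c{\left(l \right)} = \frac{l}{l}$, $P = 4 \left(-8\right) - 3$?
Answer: $\frac{189181}{163205} \approx 1.1592$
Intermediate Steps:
$P = -35$ ($P = -32 - 3 = -35$)
$c{\left(l \right)} = 1$
$a{\left(x,q \right)} = 2 q$ ($a{\left(x,q \right)} = 1 q + q = q + q = 2 q$)
$O = -17987$ ($O = \left(-264\right) 68 - 35 = -17952 - 35 = -17987$)
$\frac{379662 + a{\left(270,-650 \right)}}{O + 344397} = \frac{379662 + 2 \left(-650\right)}{-17987 + 344397} = \frac{379662 - 1300}{326410} = 378362 \cdot \frac{1}{326410} = \frac{189181}{163205}$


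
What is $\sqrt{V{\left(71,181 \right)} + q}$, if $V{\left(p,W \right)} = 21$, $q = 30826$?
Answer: $\sqrt{30847} \approx 175.63$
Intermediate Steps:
$\sqrt{V{\left(71,181 \right)} + q} = \sqrt{21 + 30826} = \sqrt{30847}$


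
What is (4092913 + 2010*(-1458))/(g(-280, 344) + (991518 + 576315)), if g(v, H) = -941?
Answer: 1162333/1566892 ≈ 0.74181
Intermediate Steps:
(4092913 + 2010*(-1458))/(g(-280, 344) + (991518 + 576315)) = (4092913 + 2010*(-1458))/(-941 + (991518 + 576315)) = (4092913 - 2930580)/(-941 + 1567833) = 1162333/1566892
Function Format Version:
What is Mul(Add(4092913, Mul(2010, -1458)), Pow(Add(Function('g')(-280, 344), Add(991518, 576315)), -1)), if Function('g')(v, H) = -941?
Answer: Rational(1162333, 1566892) ≈ 0.74181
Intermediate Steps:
Mul(Add(4092913, Mul(2010, -1458)), Pow(Add(Function('g')(-280, 344), Add(991518, 576315)), -1)) = Mul(Add(4092913, Mul(2010, -1458)), Pow(Add(-941, Add(991518, 576315)), -1)) = Mul(Add(4092913, -2930580), Pow(Add(-941, 1567833), -1)) = Mul(1162333, Pow(1566892, -1)) = Mul(1162333, Rational(1, 1566892)) = Rational(1162333, 1566892)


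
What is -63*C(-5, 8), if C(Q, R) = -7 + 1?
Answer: 378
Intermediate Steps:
C(Q, R) = -6
-63*C(-5, 8) = -63*(-6) = 378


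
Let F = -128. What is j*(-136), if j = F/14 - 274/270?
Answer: 1305464/945 ≈ 1381.4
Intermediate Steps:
j = -9599/945 (j = -128/14 - 274/270 = -128*1/14 - 274*1/270 = -64/7 - 137/135 = -9599/945 ≈ -10.158)
j*(-136) = -9599/945*(-136) = 1305464/945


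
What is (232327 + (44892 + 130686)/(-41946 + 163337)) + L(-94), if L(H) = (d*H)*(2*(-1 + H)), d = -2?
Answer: 23866495915/121391 ≈ 1.9661e+5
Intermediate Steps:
L(H) = -2*H*(-2 + 2*H) (L(H) = (-2*H)*(2*(-1 + H)) = (-2*H)*(-2 + 2*H) = -2*H*(-2 + 2*H))
(232327 + (44892 + 130686)/(-41946 + 163337)) + L(-94) = (232327 + (44892 + 130686)/(-41946 + 163337)) + 4*(-94)*(1 - 1*(-94)) = (232327 + 175578/121391) + 4*(-94)*(1 + 94) = (232327 + 175578*(1/121391)) + 4*(-94)*95 = (232327 + 175578/121391) - 35720 = 28202582435/121391 - 35720 = 23866495915/121391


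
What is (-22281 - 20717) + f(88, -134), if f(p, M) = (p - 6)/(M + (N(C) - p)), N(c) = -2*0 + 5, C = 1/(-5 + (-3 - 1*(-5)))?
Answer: -9330648/217 ≈ -42998.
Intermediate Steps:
C = -⅓ (C = 1/(-5 + (-3 + 5)) = 1/(-5 + 2) = 1/(-3) = -⅓ ≈ -0.33333)
N(c) = 5 (N(c) = 0 + 5 = 5)
f(p, M) = (-6 + p)/(5 + M - p) (f(p, M) = (p - 6)/(M + (5 - p)) = (-6 + p)/(5 + M - p))
(-22281 - 20717) + f(88, -134) = (-22281 - 20717) + (-6 + 88)/(5 - 134 - 1*88) = -42998 + 82/(5 - 134 - 88) = -42998 + 82/(-217) = -42998 - 1/217*82 = -42998 - 82/217 = -9330648/217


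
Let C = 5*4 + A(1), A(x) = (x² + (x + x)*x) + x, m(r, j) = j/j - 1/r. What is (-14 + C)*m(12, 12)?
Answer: 55/6 ≈ 9.1667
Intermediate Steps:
m(r, j) = 1 - 1/r
A(x) = x + 3*x² (A(x) = (x² + (2*x)*x) + x = (x² + 2*x²) + x = 3*x² + x = x + 3*x²)
C = 24 (C = 5*4 + 1*(1 + 3*1) = 20 + 1*(1 + 3) = 20 + 1*4 = 20 + 4 = 24)
(-14 + C)*m(12, 12) = (-14 + 24)*((-1 + 12)/12) = 10*((1/12)*11) = 10*(11/12) = 55/6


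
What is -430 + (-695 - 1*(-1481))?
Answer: 356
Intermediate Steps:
-430 + (-695 - 1*(-1481)) = -430 + (-695 + 1481) = -430 + 786 = 356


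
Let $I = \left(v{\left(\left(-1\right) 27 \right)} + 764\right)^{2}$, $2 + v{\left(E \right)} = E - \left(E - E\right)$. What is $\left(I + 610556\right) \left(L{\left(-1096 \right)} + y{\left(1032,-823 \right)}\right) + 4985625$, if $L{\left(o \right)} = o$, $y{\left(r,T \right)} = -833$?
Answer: $-2214870924$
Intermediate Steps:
$v{\left(E \right)} = -2 + E$ ($v{\left(E \right)} = -2 + \left(E - \left(E - E\right)\right) = -2 + \left(E - 0\right) = -2 + \left(E + 0\right) = -2 + E$)
$I = 540225$ ($I = \left(\left(-2 - 27\right) + 764\right)^{2} = \left(-29 + 764\right)^{2} = 735^{2} = 540225$)
$\left(I + 610556\right) \left(L{\left(-1096 \right)} + y{\left(1032,-823 \right)}\right) + 4985625 = \left(540225 + 610556\right) \left(-1096 - 833\right) + 4985625 = 1150781 \left(-1929\right) + 4985625 = -2219856549 + 4985625 = -2214870924$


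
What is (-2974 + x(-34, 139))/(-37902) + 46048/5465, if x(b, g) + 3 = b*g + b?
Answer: 595864667/69044810 ≈ 8.6301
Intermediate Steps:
x(b, g) = -3 + b + b*g (x(b, g) = -3 + (b*g + b) = -3 + (b + b*g) = -3 + b + b*g)
(-2974 + x(-34, 139))/(-37902) + 46048/5465 = (-2974 + (-3 - 34 - 34*139))/(-37902) + 46048/5465 = (-2974 + (-3 - 34 - 4726))*(-1/37902) + 46048*(1/5465) = (-2974 - 4763)*(-1/37902) + 46048/5465 = -7737*(-1/37902) + 46048/5465 = 2579/12634 + 46048/5465 = 595864667/69044810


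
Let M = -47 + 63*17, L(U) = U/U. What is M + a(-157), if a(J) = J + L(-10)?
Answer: 868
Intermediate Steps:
L(U) = 1
a(J) = 1 + J (a(J) = J + 1 = 1 + J)
M = 1024 (M = -47 + 1071 = 1024)
M + a(-157) = 1024 + (1 - 157) = 1024 - 156 = 868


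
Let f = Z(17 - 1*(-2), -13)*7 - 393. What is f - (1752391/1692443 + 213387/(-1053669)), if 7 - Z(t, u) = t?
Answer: -284035779261399/594424907789 ≈ -477.83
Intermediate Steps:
Z(t, u) = 7 - t
f = -477 (f = (7 - (17 - 1*(-2)))*7 - 393 = (7 - (17 + 2))*7 - 393 = (7 - 1*19)*7 - 393 = (7 - 19)*7 - 393 = -12*7 - 393 = -84 - 393 = -477)
f - (1752391/1692443 + 213387/(-1053669)) = -477 - (1752391/1692443 + 213387/(-1053669)) = -477 - (1752391*(1/1692443) + 213387*(-1/1053669)) = -477 - (1752391/1692443 - 71129/351223) = -477 - 1*495098246046/594424907789 = -477 - 495098246046/594424907789 = -284035779261399/594424907789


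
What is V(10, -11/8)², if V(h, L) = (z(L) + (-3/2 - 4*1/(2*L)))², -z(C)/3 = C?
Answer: 16610312161/59969536 ≈ 276.98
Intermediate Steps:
z(C) = -3*C
V(h, L) = (-3/2 - 3*L - 2/L)² (V(h, L) = (-3*L + (-3/2 - 4*1/(2*L)))² = (-3*L + (-3*½ - 2/L))² = (-3*L + (-3/2 - 2/L))² = (-3/2 - 3*L - 2/L)²)
V(10, -11/8)² = ((4 + 3*(-11/8) + 6*(-11/8)²)²/(4*(-11/8)²))² = ((¼)*(64/121)*(4 - 33/8 + 6*(121/64))²)² = ((¼)*(64/121)*(4 - 33/8 + 363/32)²)² = ((¼)*(64/121)*(359/32)²)² = ((¼)*(64/121)*(128881/1024))² = (128881/7744)² = 16610312161/59969536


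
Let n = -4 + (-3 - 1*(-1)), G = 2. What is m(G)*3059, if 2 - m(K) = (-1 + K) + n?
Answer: 21413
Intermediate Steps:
n = -6 (n = -4 + (-3 + 1) = -4 - 2 = -6)
m(K) = 9 - K (m(K) = 2 - ((-1 + K) - 6) = 2 - (-7 + K) = 2 + (7 - K) = 9 - K)
m(G)*3059 = (9 - 1*2)*3059 = (9 - 2)*3059 = 7*3059 = 21413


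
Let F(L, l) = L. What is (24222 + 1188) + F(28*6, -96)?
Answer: 25578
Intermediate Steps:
(24222 + 1188) + F(28*6, -96) = (24222 + 1188) + 28*6 = 25410 + 168 = 25578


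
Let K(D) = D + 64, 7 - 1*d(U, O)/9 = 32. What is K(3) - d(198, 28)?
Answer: 292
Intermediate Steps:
d(U, O) = -225 (d(U, O) = 63 - 9*32 = 63 - 288 = -225)
K(D) = 64 + D
K(3) - d(198, 28) = (64 + 3) - 1*(-225) = 67 + 225 = 292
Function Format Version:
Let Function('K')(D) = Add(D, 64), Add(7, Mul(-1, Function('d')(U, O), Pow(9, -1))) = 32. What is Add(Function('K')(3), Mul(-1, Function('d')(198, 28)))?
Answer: 292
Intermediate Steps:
Function('d')(U, O) = -225 (Function('d')(U, O) = Add(63, Mul(-9, 32)) = Add(63, -288) = -225)
Function('K')(D) = Add(64, D)
Add(Function('K')(3), Mul(-1, Function('d')(198, 28))) = Add(Add(64, 3), Mul(-1, -225)) = Add(67, 225) = 292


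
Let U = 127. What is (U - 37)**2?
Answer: 8100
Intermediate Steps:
(U - 37)**2 = (127 - 37)**2 = 90**2 = 8100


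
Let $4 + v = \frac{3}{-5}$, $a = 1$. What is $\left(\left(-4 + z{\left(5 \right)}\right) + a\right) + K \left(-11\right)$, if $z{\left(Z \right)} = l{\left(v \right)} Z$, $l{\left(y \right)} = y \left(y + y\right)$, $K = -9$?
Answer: $\frac{1538}{5} \approx 307.6$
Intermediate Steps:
$v = - \frac{23}{5}$ ($v = -4 + \frac{3}{-5} = -4 + 3 \left(- \frac{1}{5}\right) = -4 - \frac{3}{5} = - \frac{23}{5} \approx -4.6$)
$l{\left(y \right)} = 2 y^{2}$ ($l{\left(y \right)} = y 2 y = 2 y^{2}$)
$z{\left(Z \right)} = \frac{1058 Z}{25}$ ($z{\left(Z \right)} = 2 \left(- \frac{23}{5}\right)^{2} Z = 2 \cdot \frac{529}{25} Z = \frac{1058 Z}{25}$)
$\left(\left(-4 + z{\left(5 \right)}\right) + a\right) + K \left(-11\right) = \left(\left(-4 + \frac{1058}{25} \cdot 5\right) + 1\right) - -99 = \left(\left(-4 + \frac{1058}{5}\right) + 1\right) + 99 = \left(\frac{1038}{5} + 1\right) + 99 = \frac{1043}{5} + 99 = \frac{1538}{5}$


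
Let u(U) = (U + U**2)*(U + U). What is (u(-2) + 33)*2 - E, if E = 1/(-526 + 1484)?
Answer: 47899/958 ≈ 49.999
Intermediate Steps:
u(U) = 2*U*(U + U**2) (u(U) = (U + U**2)*(2*U) = 2*U*(U + U**2))
E = 1/958 ≈ 0.0010438
(u(-2) + 33)*2 - E = (2*(-2)**2*(1 - 2) + 33)*2 - 1*1/958 = (2*4*(-1) + 33)*2 - 1/958 = (-8 + 33)*2 - 1/958 = 25*2 - 1/958 = 50 - 1/958 = 47899/958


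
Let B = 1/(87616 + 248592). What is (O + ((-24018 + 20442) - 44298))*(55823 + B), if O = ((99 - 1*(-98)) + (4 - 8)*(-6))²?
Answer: 18148790591895/336208 ≈ 5.3981e+7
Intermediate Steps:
O = 48841 (O = ((99 + 98) - 4*(-6))² = (197 + 24)² = 221² = 48841)
B = 1/336208 ≈ 2.9743e-6
(O + ((-24018 + 20442) - 44298))*(55823 + B) = (48841 + ((-24018 + 20442) - 44298))*(55823 + 1/336208) = (48841 + (-3576 - 44298))*(18768139185/336208) = (48841 - 47874)*(18768139185/336208) = 967*(18768139185/336208) = 18148790591895/336208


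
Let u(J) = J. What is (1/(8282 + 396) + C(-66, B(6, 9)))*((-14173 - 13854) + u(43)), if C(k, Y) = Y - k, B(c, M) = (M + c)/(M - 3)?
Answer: -8317460448/4339 ≈ -1.9169e+6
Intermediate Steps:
B(c, M) = (M + c)/(-3 + M)
(1/(8282 + 396) + C(-66, B(6, 9)))*((-14173 - 13854) + u(43)) = (1/(8282 + 396) + ((9 + 6)/(-3 + 9) - 1*(-66)))*((-14173 - 13854) + 43) = (1/8678 + (15/6 + 66))*(-28027 + 43) = (1/8678 + ((⅙)*15 + 66))*(-27984) = (1/8678 + (5/2 + 66))*(-27984) = (1/8678 + 137/2)*(-27984) = (297222/4339)*(-27984) = -8317460448/4339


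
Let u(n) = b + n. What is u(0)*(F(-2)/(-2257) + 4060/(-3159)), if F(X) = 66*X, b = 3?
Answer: -8746432/2376621 ≈ -3.6802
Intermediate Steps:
u(n) = 3 + n
u(0)*(F(-2)/(-2257) + 4060/(-3159)) = (3 + 0)*((66*(-2))/(-2257) + 4060/(-3159)) = 3*(-132*(-1/2257) + 4060*(-1/3159)) = 3*(132/2257 - 4060/3159) = 3*(-8746432/7129863) = -8746432/2376621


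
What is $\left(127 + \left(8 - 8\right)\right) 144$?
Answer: $18288$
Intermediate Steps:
$\left(127 + \left(8 - 8\right)\right) 144 = \left(127 + 0\right) 144 = 127 \cdot 144 = 18288$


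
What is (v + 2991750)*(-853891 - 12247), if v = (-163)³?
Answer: 1159756183586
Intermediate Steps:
v = -4330747
(v + 2991750)*(-853891 - 12247) = (-4330747 + 2991750)*(-853891 - 12247) = -1338997*(-866138) = 1159756183586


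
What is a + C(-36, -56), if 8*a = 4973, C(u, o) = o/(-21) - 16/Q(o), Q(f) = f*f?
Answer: 734161/1176 ≈ 624.29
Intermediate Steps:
Q(f) = f**2
C(u, o) = -16/o**2 - o/21 (C(u, o) = o/(-21) - 16/o**2 = o*(-1/21) - 16/o**2 = -o/21 - 16/o**2 = -16/o**2 - o/21)
a = 4973/8 (a = (1/8)*4973 = 4973/8 ≈ 621.63)
a + C(-36, -56) = 4973/8 + (-16/(-56)**2 - 1/21*(-56)) = 4973/8 + (-16*1/3136 + 8/3) = 4973/8 + (-1/196 + 8/3) = 4973/8 + 1565/588 = 734161/1176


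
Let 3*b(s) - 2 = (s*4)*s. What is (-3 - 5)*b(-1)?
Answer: -16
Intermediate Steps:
b(s) = ⅔ + 4*s²/3 (b(s) = ⅔ + ((s*4)*s)/3 = ⅔ + ((4*s)*s)/3 = ⅔ + (4*s²)/3 = ⅔ + 4*s²/3)
(-3 - 5)*b(-1) = (-3 - 5)*(⅔ + (4/3)*(-1)²) = -8*(⅔ + (4/3)*1) = -8*(⅔ + 4/3) = -8*2 = -16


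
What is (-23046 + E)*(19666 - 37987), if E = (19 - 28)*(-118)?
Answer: 402768864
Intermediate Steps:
E = 1062 (E = -9*(-118) = 1062)
(-23046 + E)*(19666 - 37987) = (-23046 + 1062)*(19666 - 37987) = -21984*(-18321) = 402768864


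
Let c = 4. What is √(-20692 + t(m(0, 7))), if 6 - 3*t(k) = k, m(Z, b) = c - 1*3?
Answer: I*√186213/3 ≈ 143.84*I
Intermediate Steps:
m(Z, b) = 1 (m(Z, b) = 4 - 1*3 = 4 - 3 = 1)
t(k) = 2 - k/3
√(-20692 + t(m(0, 7))) = √(-20692 + (2 - ⅓*1)) = √(-20692 + (2 - ⅓)) = √(-20692 + 5/3) = √(-62071/3) = I*√186213/3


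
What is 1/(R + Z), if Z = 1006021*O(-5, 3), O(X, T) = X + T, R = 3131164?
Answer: 1/1119122 ≈ 8.9356e-7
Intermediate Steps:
O(X, T) = T + X
Z = -2012042 (Z = 1006021*(3 - 5) = 1006021*(-2) = -2012042)
1/(R + Z) = 1/(3131164 - 2012042) = 1/1119122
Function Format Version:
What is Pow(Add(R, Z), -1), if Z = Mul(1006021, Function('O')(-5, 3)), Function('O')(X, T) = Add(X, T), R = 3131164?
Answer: Rational(1, 1119122) ≈ 8.9356e-7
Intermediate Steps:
Function('O')(X, T) = Add(T, X)
Z = -2012042 (Z = Mul(1006021, Add(3, -5)) = Mul(1006021, -2) = -2012042)
Pow(Add(R, Z), -1) = Pow(Add(3131164, -2012042), -1) = Pow(1119122, -1) = Rational(1, 1119122)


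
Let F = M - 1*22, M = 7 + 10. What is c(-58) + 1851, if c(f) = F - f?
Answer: 1904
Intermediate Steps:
M = 17
F = -5 (F = 17 - 1*22 = 17 - 22 = -5)
c(f) = -5 - f
c(-58) + 1851 = (-5 - 1*(-58)) + 1851 = (-5 + 58) + 1851 = 53 + 1851 = 1904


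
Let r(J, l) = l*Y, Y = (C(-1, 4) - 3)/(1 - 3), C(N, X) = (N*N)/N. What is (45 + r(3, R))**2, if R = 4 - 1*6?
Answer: 1681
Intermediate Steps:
C(N, X) = N (C(N, X) = N**2/N = N)
R = -2 (R = 4 - 6 = -2)
Y = 2 (Y = (-1 - 3)/(1 - 3) = -4/(-2) = -4*(-1/2) = 2)
r(J, l) = 2*l (r(J, l) = l*2 = 2*l)
(45 + r(3, R))**2 = (45 + 2*(-2))**2 = (45 - 4)**2 = 41**2 = 1681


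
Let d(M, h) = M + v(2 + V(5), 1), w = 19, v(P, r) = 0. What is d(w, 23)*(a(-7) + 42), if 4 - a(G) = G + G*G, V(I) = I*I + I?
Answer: 76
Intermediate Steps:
V(I) = I + I**2 (V(I) = I**2 + I = I + I**2)
a(G) = 4 - G - G**2 (a(G) = 4 - (G + G*G) = 4 - (G + G**2) = 4 + (-G - G**2) = 4 - G - G**2)
d(M, h) = M (d(M, h) = M + 0 = M)
d(w, 23)*(a(-7) + 42) = 19*((4 - 1*(-7) - 1*(-7)**2) + 42) = 19*((4 + 7 - 1*49) + 42) = 19*((4 + 7 - 49) + 42) = 19*(-38 + 42) = 19*4 = 76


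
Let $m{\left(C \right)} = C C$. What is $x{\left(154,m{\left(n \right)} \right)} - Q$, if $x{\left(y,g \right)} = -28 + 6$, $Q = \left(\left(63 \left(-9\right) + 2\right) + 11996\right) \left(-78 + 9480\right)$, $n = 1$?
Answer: $-107474284$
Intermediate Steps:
$m{\left(C \right)} = C^{2}$
$Q = 107474262$ ($Q = \left(\left(-567 + 2\right) + 11996\right) 9402 = \left(-565 + 11996\right) 9402 = 11431 \cdot 9402 = 107474262$)
$x{\left(y,g \right)} = -22$
$x{\left(154,m{\left(n \right)} \right)} - Q = -22 - 107474262 = -107474284$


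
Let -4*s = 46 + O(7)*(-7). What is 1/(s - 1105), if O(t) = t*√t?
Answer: -2552/2846907 - 4*√7/406701 ≈ -0.00092243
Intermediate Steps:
O(t) = t^(3/2)
s = -23/2 + 49*√7/4 (s = -(46 + 7^(3/2)*(-7))/4 = -(46 + (7*√7)*(-7))/4 = -(46 - 49*√7)/4 = -23/2 + 49*√7/4 ≈ 20.910)
1/(s - 1105) = 1/((-23/2 + 49*√7/4) - 1105) = 1/(-2233/2 + 49*√7/4)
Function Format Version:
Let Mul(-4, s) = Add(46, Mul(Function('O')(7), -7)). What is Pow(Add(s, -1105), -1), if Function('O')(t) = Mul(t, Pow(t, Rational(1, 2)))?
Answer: Add(Rational(-2552, 2846907), Mul(Rational(-4, 406701), Pow(7, Rational(1, 2)))) ≈ -0.00092243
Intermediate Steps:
Function('O')(t) = Pow(t, Rational(3, 2))
s = Add(Rational(-23, 2), Mul(Rational(49, 4), Pow(7, Rational(1, 2)))) (s = Mul(Rational(-1, 4), Add(46, Mul(Pow(7, Rational(3, 2)), -7))) = Mul(Rational(-1, 4), Add(46, Mul(Mul(7, Pow(7, Rational(1, 2))), -7))) = Mul(Rational(-1, 4), Add(46, Mul(-49, Pow(7, Rational(1, 2))))) = Add(Rational(-23, 2), Mul(Rational(49, 4), Pow(7, Rational(1, 2)))) ≈ 20.910)
Pow(Add(s, -1105), -1) = Pow(Add(Add(Rational(-23, 2), Mul(Rational(49, 4), Pow(7, Rational(1, 2)))), -1105), -1) = Pow(Add(Rational(-2233, 2), Mul(Rational(49, 4), Pow(7, Rational(1, 2)))), -1)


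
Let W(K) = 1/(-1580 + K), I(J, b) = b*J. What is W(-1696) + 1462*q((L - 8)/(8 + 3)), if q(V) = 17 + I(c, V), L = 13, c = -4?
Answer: 799848493/36036 ≈ 22196.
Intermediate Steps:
I(J, b) = J*b
q(V) = 17 - 4*V
W(-1696) + 1462*q((L - 8)/(8 + 3)) = 1/(-1580 - 1696) + 1462*(17 - 4*(13 - 8)/(8 + 3)) = 1/(-3276) + 1462*(17 - 20/11) = -1/3276 + 1462*(17 - 20/11) = -1/3276 + 1462*(167/11) = -1/3276 + 244154/11 = 799848493/36036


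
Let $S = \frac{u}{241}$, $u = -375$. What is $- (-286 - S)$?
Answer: $\frac{68551}{241} \approx 284.44$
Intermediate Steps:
$S = - \frac{375}{241} \approx -1.556$
$- (-286 - S) = - (-286 - - \frac{375}{241}) = - (-286 + \frac{375}{241}) = \left(-1\right) \left(- \frac{68551}{241}\right) = \frac{68551}{241}$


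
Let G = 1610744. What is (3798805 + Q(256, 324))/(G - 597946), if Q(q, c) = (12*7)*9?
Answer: 3799561/1012798 ≈ 3.7515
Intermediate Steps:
Q(q, c) = 756 (Q(q, c) = 84*9 = 756)
(3798805 + Q(256, 324))/(G - 597946) = (3798805 + 756)/(1610744 - 597946) = 3799561/1012798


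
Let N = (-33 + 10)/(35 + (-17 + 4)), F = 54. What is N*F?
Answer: -621/11 ≈ -56.455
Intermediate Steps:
N = -23/22 (N = -23/(35 - 13) = -23/22 ≈ -1.0455)
N*F = -23/22*54 = -621/11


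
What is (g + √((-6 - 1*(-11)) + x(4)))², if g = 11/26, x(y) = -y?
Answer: 1369/676 ≈ 2.0251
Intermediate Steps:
g = 11/26 (g = 11*(1/26) = 11/26 ≈ 0.42308)
(g + √((-6 - 1*(-11)) + x(4)))² = (11/26 + √((-6 - 1*(-11)) - 1*4))² = (11/26 + √((-6 + 11) - 4))² = (11/26 + √(5 - 4))² = (11/26 + √1)² = (11/26 + 1)² = (37/26)² = 1369/676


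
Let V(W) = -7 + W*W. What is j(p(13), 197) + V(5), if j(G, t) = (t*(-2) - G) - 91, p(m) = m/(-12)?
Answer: -5591/12 ≈ -465.92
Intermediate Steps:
p(m) = -m/12 (p(m) = m*(-1/12) = -m/12)
j(G, t) = -91 - G - 2*t (j(G, t) = (-2*t - G) - 91 = (-G - 2*t) - 91 = -91 - G - 2*t)
V(W) = -7 + W²
j(p(13), 197) + V(5) = (-91 - (-1)*13/12 - 2*197) + (-7 + 5²) = (-91 - 1*(-13/12) - 394) + (-7 + 25) = (-91 + 13/12 - 394) + 18 = -5807/12 + 18 = -5591/12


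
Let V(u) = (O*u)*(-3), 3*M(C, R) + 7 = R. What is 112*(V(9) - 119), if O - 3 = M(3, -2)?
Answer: -13328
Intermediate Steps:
M(C, R) = -7/3 + R/3
O = 0 (O = 3 + (-7/3 + (⅓)*(-2)) = 3 + (-7/3 - ⅔) = 3 - 3 = 0)
V(u) = 0 (V(u) = (0*u)*(-3) = 0*(-3) = 0)
112*(V(9) - 119) = 112*(0 - 119) = 112*(-119) = -13328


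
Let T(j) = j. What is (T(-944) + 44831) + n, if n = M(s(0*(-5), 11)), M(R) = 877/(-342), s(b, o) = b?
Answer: 15008477/342 ≈ 43884.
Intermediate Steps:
M(R) = -877/342 (M(R) = 877*(-1/342) = -877/342)
n = -877/342 ≈ -2.5643
(T(-944) + 44831) + n = (-944 + 44831) - 877/342 = 43887 - 877/342 = 15008477/342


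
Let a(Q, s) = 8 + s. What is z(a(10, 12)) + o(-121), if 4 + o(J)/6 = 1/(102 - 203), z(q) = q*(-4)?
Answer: -10510/101 ≈ -104.06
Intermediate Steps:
z(q) = -4*q
o(J) = -2430/101 (o(J) = -24 + 6/(102 - 203) = -24 + 6/(-101) = -24 + 6*(-1/101) = -24 - 6/101 = -2430/101)
z(a(10, 12)) + o(-121) = -4*(8 + 12) - 2430/101 = -4*20 - 2430/101 = -80 - 2430/101 = -10510/101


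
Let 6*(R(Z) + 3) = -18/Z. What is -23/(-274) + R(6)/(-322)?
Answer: 1195/12604 ≈ 0.094811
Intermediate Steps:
R(Z) = -3 - 3/Z (R(Z) = -3 + (-18/Z)/6 = -3 - 3/Z)
-23/(-274) + R(6)/(-322) = -23/(-274) + (-3 - 3/6)/(-322) = -23*(-1/274) + (-3 - 3*1/6)*(-1/322) = 23/274 + (-3 - 1/2)*(-1/322) = 23/274 - 7/2*(-1/322) = 23/274 + 1/92 = 1195/12604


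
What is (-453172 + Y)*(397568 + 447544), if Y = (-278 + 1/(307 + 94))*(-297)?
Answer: -125594885724936/401 ≈ -3.1320e+11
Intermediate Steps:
Y = 33108669/401 (Y = (-278 + 1/401)*(-297) = -111477/401*(-297) = 33108669/401 ≈ 82565.)
(-453172 + Y)*(397568 + 447544) = (-453172 + 33108669/401)*(397568 + 447544) = -148613303/401*845112 = -125594885724936/401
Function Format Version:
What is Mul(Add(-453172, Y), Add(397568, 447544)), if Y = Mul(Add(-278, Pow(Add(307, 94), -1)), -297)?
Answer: Rational(-125594885724936, 401) ≈ -3.1320e+11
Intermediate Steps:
Y = Rational(33108669, 401) (Y = Mul(Add(-278, Pow(401, -1)), -297) = Mul(Add(-278, Rational(1, 401)), -297) = Mul(Rational(-111477, 401), -297) = Rational(33108669, 401) ≈ 82565.)
Mul(Add(-453172, Y), Add(397568, 447544)) = Mul(Add(-453172, Rational(33108669, 401)), Add(397568, 447544)) = Mul(Rational(-148613303, 401), 845112) = Rational(-125594885724936, 401)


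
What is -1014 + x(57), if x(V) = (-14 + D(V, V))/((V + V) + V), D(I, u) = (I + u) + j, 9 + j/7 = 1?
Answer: -173350/171 ≈ -1013.7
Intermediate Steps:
j = -56 (j = -63 + 7*1 = -63 + 7 = -56)
D(I, u) = -56 + I + u (D(I, u) = (I + u) - 56 = -56 + I + u)
x(V) = (-70 + 2*V)/(3*V) (x(V) = (-14 + (-56 + V + V))/((V + V) + V) = (-14 + (-56 + 2*V))/(2*V + V) = (-70 + 2*V)/((3*V)) = (-70 + 2*V)*(1/(3*V)) = (-70 + 2*V)/(3*V))
-1014 + x(57) = -1014 + (⅔)*(-35 + 57)/57 = -1014 + (⅔)*(1/57)*22 = -1014 + 44/171 = -173350/171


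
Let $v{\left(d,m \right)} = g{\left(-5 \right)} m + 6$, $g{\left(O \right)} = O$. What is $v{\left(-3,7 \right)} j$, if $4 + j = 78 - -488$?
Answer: $-16298$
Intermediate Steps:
$j = 562$ ($j = -4 + \left(78 - -488\right) = -4 + \left(78 + 488\right) = -4 + 566 = 562$)
$v{\left(d,m \right)} = 6 - 5 m$ ($v{\left(d,m \right)} = - 5 m + 6 = 6 - 5 m$)
$v{\left(-3,7 \right)} j = \left(6 - 35\right) 562 = \left(-29\right) 562 = -16298$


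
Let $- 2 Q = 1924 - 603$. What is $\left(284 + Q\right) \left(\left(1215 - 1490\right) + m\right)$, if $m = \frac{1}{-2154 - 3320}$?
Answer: $\frac{1133529303}{10948} \approx 1.0354 \cdot 10^{5}$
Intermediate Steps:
$m = - \frac{1}{5474}$ ($m = \frac{1}{-5474} = - \frac{1}{5474} \approx -0.00018268$)
$Q = - \frac{1321}{2}$ ($Q = - \frac{1924 - 603}{2} = \left(- \frac{1}{2}\right) 1321 = - \frac{1321}{2} \approx -660.5$)
$\left(284 + Q\right) \left(\left(1215 - 1490\right) + m\right) = \left(284 - \frac{1321}{2}\right) \left(\left(1215 - 1490\right) - \frac{1}{5474}\right) = - \frac{753 \left(\left(1215 - 1490\right) - \frac{1}{5474}\right)}{2} = - \frac{753 \left(-275 - \frac{1}{5474}\right)}{2} = \left(- \frac{753}{2}\right) \left(- \frac{1505351}{5474}\right) = \frac{1133529303}{10948}$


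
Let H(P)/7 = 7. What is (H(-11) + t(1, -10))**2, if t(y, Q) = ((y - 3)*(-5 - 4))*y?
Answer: 4489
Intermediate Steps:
H(P) = 49 (H(P) = 7*7 = 49)
t(y, Q) = y*(27 - 9*y) (t(y, Q) = ((-3 + y)*(-9))*y = (27 - 9*y)*y = y*(27 - 9*y))
(H(-11) + t(1, -10))**2 = (49 + 9*1*(3 - 1*1))**2 = (49 + 9*1*(3 - 1))**2 = (49 + 9*1*2)**2 = (49 + 18)**2 = 67**2 = 4489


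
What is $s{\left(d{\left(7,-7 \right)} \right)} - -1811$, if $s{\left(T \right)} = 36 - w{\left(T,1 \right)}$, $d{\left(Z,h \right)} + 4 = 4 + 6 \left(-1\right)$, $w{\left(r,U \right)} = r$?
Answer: $1853$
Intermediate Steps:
$d{\left(Z,h \right)} = -6$ ($d{\left(Z,h \right)} = -4 + \left(4 + 6 \left(-1\right)\right) = -4 + \left(4 - 6\right) = -4 - 2 = -6$)
$s{\left(T \right)} = 36 - T$
$s{\left(d{\left(7,-7 \right)} \right)} - -1811 = \left(36 - -6\right) - -1811 = \left(36 + 6\right) + 1811 = 42 + 1811 = 1853$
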